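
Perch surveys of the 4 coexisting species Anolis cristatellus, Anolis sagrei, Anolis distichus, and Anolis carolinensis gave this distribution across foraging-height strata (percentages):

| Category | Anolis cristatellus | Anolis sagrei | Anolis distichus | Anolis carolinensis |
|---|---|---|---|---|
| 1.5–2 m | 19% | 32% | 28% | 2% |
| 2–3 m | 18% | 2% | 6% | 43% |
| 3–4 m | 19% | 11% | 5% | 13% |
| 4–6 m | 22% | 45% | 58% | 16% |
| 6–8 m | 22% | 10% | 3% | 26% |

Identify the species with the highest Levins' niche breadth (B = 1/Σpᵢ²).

Anolis cristatellus

Convert percentages to proportions (divide by 100).
Σp_crisᵢ² = 0.19² + 0.18² + 0.19² + 0.22² + 0.22² = 0.0361 + 0.0324 + 0.0361 + 0.0484 + 0.0484 = 0.2014
B_cris = 1 / 0.2014 = 4.9652
Σp_sagrᵢ² = 0.32² + 0.02² + 0.11² + 0.45² + 0.10² = 0.1024 + 0.0004 + 0.0121 + 0.2025 + 0.0100 = 0.3274
B_sagr = 1 / 0.3274 = 3.0544
Σp_distᵢ² = 0.28² + 0.06² + 0.05² + 0.58² + 0.03² = 0.0784 + 0.0036 + 0.0025 + 0.3364 + 0.0009 = 0.4218
B_dist = 1 / 0.4218 = 2.3708
Σp_caroᵢ² = 0.02² + 0.43² + 0.13² + 0.16² + 0.26² = 0.0004 + 0.1849 + 0.0169 + 0.0256 + 0.0676 = 0.2954
B_caro = 1 / 0.2954 = 3.3852
Highest B → broadest niche (most generalist): Anolis cristatellus (B = 4.97).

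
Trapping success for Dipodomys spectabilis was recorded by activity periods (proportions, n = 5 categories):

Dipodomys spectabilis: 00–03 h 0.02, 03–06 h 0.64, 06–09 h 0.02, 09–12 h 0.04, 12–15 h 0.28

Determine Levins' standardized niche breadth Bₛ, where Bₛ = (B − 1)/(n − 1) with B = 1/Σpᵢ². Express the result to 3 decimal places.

0.260

Σpᵢ² = 0.02² + 0.64² + 0.02² + 0.04² + 0.28² = 0.0004 + 0.4096 + 0.0004 + 0.0016 + 0.0784 = 0.4904
B = 1 / 0.4904 = 2.03915
Bₛ = (B − 1)/(n − 1) = (2.03915 − 1)/(5 − 1) = 1.03915/4 = 0.25979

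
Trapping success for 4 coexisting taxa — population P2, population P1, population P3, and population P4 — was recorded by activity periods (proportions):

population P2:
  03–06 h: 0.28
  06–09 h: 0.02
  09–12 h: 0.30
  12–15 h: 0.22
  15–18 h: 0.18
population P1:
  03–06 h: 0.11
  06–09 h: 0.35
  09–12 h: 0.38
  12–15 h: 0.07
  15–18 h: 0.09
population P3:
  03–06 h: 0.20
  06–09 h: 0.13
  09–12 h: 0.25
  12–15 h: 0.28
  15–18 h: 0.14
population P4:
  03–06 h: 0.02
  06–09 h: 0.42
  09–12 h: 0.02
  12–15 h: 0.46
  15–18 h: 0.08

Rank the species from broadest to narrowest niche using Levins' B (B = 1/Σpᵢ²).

population P3 > population P2 > population P1 > population P4

Σp_P2ᵢ² = 0.28² + 0.02² + 0.30² + 0.22² + 0.18² = 0.0784 + 0.0004 + 0.0900 + 0.0484 + 0.0324 = 0.2496
B_P2 = 1 / 0.2496 = 4.0064
Σp_P1ᵢ² = 0.11² + 0.35² + 0.38² + 0.07² + 0.09² = 0.0121 + 0.1225 + 0.1444 + 0.0049 + 0.0081 = 0.2920
B_P1 = 1 / 0.2920 = 3.4247
Σp_P3ᵢ² = 0.20² + 0.13² + 0.25² + 0.28² + 0.14² = 0.0400 + 0.0169 + 0.0625 + 0.0784 + 0.0196 = 0.2174
B_P3 = 1 / 0.2174 = 4.5998
Σp_P4ᵢ² = 0.02² + 0.42² + 0.02² + 0.46² + 0.08² = 0.0004 + 0.1764 + 0.0004 + 0.2116 + 0.0064 = 0.3952
B_P4 = 1 / 0.3952 = 2.5304
Ranking by B (broadest → narrowest): population P3 (4.60) > population P2 (4.01) > population P1 (3.42) > population P4 (2.53)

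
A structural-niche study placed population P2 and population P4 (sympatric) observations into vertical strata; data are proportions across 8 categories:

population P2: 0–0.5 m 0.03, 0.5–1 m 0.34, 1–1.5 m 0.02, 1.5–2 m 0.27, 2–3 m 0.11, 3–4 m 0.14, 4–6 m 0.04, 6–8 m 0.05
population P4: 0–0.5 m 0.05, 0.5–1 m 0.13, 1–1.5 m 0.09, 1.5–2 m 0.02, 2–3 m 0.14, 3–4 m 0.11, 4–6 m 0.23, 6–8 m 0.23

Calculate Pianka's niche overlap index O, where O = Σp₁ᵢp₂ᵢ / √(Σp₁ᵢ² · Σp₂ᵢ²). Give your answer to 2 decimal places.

0.54

Σ p₁ᵢp₂ᵢ = 0.0015 + 0.0442 + 0.0018 + 0.0054 + 0.0154 + 0.0154 + 0.0092 + 0.0115 = 0.1044
Σp_1ᵢ² = 0.03² + 0.34² + 0.02² + 0.27² + 0.11² + 0.14² + 0.04² + 0.05² = 0.0009 + 0.1156 + 0.0004 + 0.0729 + 0.0121 + 0.0196 + 0.0016 + 0.0025 = 0.2256
Σp_2ᵢ² = 0.05² + 0.13² + 0.09² + 0.02² + 0.14² + 0.11² + 0.23² + 0.23² = 0.0025 + 0.0169 + 0.0081 + 0.0004 + 0.0196 + 0.0121 + 0.0529 + 0.0529 = 0.1654
O = 0.1044 / √(0.2256 × 0.1654) = 0.1044 / 0.19317 = 0.5405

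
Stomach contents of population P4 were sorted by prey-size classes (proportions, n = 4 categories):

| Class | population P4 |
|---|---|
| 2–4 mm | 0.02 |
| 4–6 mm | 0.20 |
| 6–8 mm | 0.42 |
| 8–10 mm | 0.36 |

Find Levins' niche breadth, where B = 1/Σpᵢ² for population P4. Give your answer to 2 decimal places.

Σpᵢ² = 0.02² + 0.20² + 0.42² + 0.36² = 0.0004 + 0.0400 + 0.1764 + 0.1296 = 0.3464
B = 1 / 0.3464 = 2.8868

2.89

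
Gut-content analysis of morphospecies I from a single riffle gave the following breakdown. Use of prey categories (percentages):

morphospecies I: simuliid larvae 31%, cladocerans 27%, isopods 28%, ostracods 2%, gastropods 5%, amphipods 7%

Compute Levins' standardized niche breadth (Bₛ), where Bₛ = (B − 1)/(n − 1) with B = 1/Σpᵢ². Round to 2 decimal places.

Convert percentages to proportions (divide by 100).
Σpᵢ² = 0.31² + 0.27² + 0.28² + 0.02² + 0.05² + 0.07² = 0.0961 + 0.0729 + 0.0784 + 0.0004 + 0.0025 + 0.0049 = 0.2552
B = 1 / 0.2552 = 3.9185
Bₛ = (B − 1)/(n − 1) = (3.9185 − 1)/(6 − 1) = 2.9185/5 = 0.5837

0.58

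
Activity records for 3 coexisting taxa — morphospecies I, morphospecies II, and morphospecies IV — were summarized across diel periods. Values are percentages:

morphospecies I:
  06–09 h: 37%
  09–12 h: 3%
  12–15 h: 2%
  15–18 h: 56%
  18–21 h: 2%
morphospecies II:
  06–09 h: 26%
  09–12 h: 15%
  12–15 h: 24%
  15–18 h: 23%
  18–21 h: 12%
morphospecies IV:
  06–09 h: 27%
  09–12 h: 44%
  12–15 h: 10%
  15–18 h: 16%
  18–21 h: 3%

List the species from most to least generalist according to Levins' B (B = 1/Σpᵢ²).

Convert percentages to proportions (divide by 100).
Σp_Iᵢ² = 0.37² + 0.03² + 0.02² + 0.56² + 0.02² = 0.1369 + 0.0009 + 0.0004 + 0.3136 + 0.0004 = 0.4522
B_I = 1 / 0.4522 = 2.2114
Σp_IIᵢ² = 0.26² + 0.15² + 0.24² + 0.23² + 0.12² = 0.0676 + 0.0225 + 0.0576 + 0.0529 + 0.0144 = 0.2150
B_II = 1 / 0.2150 = 4.6512
Σp_IVᵢ² = 0.27² + 0.44² + 0.10² + 0.16² + 0.03² = 0.0729 + 0.1936 + 0.0100 + 0.0256 + 0.0009 = 0.3030
B_IV = 1 / 0.3030 = 3.3003
Ranking by B (broadest → narrowest): morphospecies II (4.65) > morphospecies IV (3.30) > morphospecies I (2.21)

morphospecies II > morphospecies IV > morphospecies I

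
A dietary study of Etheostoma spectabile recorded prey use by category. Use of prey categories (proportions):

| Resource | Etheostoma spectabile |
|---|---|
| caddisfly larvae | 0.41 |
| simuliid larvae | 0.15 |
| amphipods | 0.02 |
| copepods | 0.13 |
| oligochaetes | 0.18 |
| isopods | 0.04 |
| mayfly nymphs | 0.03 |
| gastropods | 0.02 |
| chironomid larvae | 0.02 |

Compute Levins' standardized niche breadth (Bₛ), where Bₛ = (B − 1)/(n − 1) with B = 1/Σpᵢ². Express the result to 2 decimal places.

Σpᵢ² = 0.41² + 0.15² + 0.02² + 0.13² + 0.18² + 0.04² + 0.03² + 0.02² + 0.02² = 0.1681 + 0.0225 + 0.0004 + 0.0169 + 0.0324 + 0.0016 + 0.0009 + 0.0004 + 0.0004 = 0.2436
B = 1 / 0.2436 = 4.1051
Bₛ = (B − 1)/(n − 1) = (4.1051 − 1)/(9 − 1) = 3.1051/8 = 0.3881

0.39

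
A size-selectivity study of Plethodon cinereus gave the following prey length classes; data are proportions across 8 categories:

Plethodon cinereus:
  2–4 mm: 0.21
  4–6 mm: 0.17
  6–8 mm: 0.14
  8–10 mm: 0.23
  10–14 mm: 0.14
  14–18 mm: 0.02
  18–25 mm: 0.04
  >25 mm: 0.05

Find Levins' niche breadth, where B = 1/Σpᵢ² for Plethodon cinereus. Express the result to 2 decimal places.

5.90

Σpᵢ² = 0.21² + 0.17² + 0.14² + 0.23² + 0.14² + 0.02² + 0.04² + 0.05² = 0.0441 + 0.0289 + 0.0196 + 0.0529 + 0.0196 + 0.0004 + 0.0016 + 0.0025 = 0.1696
B = 1 / 0.1696 = 5.8962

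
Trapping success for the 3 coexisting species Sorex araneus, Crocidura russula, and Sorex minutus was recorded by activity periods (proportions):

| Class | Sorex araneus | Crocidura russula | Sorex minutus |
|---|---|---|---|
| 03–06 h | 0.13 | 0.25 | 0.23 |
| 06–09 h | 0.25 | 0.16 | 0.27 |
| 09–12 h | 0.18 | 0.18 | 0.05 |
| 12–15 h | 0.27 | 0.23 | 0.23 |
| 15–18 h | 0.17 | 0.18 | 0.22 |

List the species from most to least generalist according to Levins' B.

Σp_aranᵢ² = 0.13² + 0.25² + 0.18² + 0.27² + 0.17² = 0.0169 + 0.0625 + 0.0324 + 0.0729 + 0.0289 = 0.2136
B_aran = 1 / 0.2136 = 4.6816
Σp_russᵢ² = 0.25² + 0.16² + 0.18² + 0.23² + 0.18² = 0.0625 + 0.0256 + 0.0324 + 0.0529 + 0.0324 = 0.2058
B_russ = 1 / 0.2058 = 4.8591
Σp_minuᵢ² = 0.23² + 0.27² + 0.05² + 0.23² + 0.22² = 0.0529 + 0.0729 + 0.0025 + 0.0529 + 0.0484 = 0.2296
B_minu = 1 / 0.2296 = 4.3554
Ranking by B (broadest → narrowest): Crocidura russula (4.86) > Sorex araneus (4.68) > Sorex minutus (4.36)

Crocidura russula > Sorex araneus > Sorex minutus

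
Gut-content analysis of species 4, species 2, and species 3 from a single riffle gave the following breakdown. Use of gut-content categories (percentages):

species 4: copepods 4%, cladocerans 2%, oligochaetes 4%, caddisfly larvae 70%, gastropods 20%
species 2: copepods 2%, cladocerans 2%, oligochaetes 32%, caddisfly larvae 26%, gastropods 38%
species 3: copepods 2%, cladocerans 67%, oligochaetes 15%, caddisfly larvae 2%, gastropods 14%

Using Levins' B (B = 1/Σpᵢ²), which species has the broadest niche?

species 2

Convert percentages to proportions (divide by 100).
Σp_4ᵢ² = 0.04² + 0.02² + 0.04² + 0.70² + 0.20² = 0.0016 + 0.0004 + 0.0016 + 0.4900 + 0.0400 = 0.5336
B_4 = 1 / 0.5336 = 1.8741
Σp_2ᵢ² = 0.02² + 0.02² + 0.32² + 0.26² + 0.38² = 0.0004 + 0.0004 + 0.1024 + 0.0676 + 0.1444 = 0.3152
B_2 = 1 / 0.3152 = 3.1726
Σp_3ᵢ² = 0.02² + 0.67² + 0.15² + 0.02² + 0.14² = 0.0004 + 0.4489 + 0.0225 + 0.0004 + 0.0196 = 0.4918
B_3 = 1 / 0.4918 = 2.0333
Highest B → broadest niche (most generalist): species 2 (B = 3.17).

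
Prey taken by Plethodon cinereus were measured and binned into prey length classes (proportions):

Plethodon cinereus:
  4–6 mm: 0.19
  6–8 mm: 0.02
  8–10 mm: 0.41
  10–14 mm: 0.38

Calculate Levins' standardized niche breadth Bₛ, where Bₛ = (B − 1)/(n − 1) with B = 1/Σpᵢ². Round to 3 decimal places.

Σpᵢ² = 0.19² + 0.02² + 0.41² + 0.38² = 0.0361 + 0.0004 + 0.1681 + 0.1444 = 0.3490
B = 1 / 0.3490 = 2.86533
Bₛ = (B − 1)/(n − 1) = (2.86533 − 1)/(4 − 1) = 1.86533/3 = 0.62178

0.622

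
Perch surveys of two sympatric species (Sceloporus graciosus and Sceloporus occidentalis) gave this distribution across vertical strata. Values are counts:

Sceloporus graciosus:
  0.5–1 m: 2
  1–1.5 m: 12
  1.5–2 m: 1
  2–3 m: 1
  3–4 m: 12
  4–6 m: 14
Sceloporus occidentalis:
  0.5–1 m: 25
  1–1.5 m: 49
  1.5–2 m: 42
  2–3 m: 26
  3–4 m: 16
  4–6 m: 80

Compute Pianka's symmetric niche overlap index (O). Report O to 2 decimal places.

0.83

Proportions for Sceloporus graciosus (n=42): 2/42=0.0476, 12/42=0.2857, 1/42=0.0238, 1/42=0.0238, 12/42=0.2857, 14/42=0.3333
Proportions for Sceloporus occidentalis (n=238): 25/238=0.1050, 49/238=0.2059, 42/238=0.1765, 26/238=0.1092, 16/238=0.0672, 80/238=0.3361
Σ p₁ᵢp₂ᵢ = 0.004998 + 0.058826 + 0.004201 + 0.002599 + 0.019199 + 0.112022 = 0.201845
Σp_1ᵢ² = 0.0476² + 0.2857² + 0.0238² + 0.0238² + 0.2857² + 0.3333² = 0.002266 + 0.081624 + 0.000566 + 0.000566 + 0.081624 + 0.111089 = 0.277735
Σp_2ᵢ² = 0.1050² + 0.2059² + 0.1765² + 0.1092² + 0.0672² + 0.3361² = 0.011025 + 0.042395 + 0.031152 + 0.011925 + 0.004516 + 0.112963 = 0.213976
O = 0.201845 / √(0.277735 × 0.213976) = 0.201845 / 0.2437799 = 0.8280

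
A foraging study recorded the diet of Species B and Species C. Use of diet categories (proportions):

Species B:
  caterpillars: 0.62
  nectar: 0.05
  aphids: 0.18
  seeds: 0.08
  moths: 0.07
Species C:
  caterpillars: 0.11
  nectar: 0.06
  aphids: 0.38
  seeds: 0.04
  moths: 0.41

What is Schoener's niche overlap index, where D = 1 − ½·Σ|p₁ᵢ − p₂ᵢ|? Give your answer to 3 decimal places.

0.450

Σ|p₁ᵢ − p₂ᵢ| = 0.51 + 0.01 + 0.20 + 0.04 + 0.34 = 1.10
D = 1 − ½ × 1.10 = 1 − 0.550 = 0.45000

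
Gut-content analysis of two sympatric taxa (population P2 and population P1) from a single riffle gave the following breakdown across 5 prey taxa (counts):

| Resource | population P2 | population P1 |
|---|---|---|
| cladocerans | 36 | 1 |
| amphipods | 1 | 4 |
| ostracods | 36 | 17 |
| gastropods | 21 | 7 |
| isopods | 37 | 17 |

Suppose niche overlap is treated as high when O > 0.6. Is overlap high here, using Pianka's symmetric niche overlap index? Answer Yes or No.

Yes

Proportions for population P2 (n=131): 36/131=0.2748, 1/131=0.0076, 36/131=0.2748, 21/131=0.1603, 37/131=0.2824
Proportions for population P1 (n=46): 1/46=0.0217, 4/46=0.0870, 17/46=0.3696, 7/46=0.1522, 17/46=0.3696
Σ p₁ᵢp₂ᵢ = 0.005963 + 0.000661 + 0.101566 + 0.024398 + 0.104375 = 0.236963
Σp_1ᵢ² = 0.2748² + 0.0076² + 0.2748² + 0.1603² + 0.2824² = 0.075515 + 0.000058 + 0.075515 + 0.025696 + 0.079750 = 0.256534
Σp_2ᵢ² = 0.0217² + 0.0870² + 0.3696² + 0.1522² + 0.3696² = 0.000471 + 0.007569 + 0.136604 + 0.023165 + 0.136604 = 0.304413
O = 0.236963 / √(0.256534 × 0.304413) = 0.236963 / 0.2794500 = 0.8480
O = 0.8480 > 0.6 → Yes.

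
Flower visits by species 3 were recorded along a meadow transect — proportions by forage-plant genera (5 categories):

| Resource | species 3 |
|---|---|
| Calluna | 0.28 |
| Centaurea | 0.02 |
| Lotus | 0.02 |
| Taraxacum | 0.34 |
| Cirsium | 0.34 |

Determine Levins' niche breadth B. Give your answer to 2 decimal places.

3.22

Σpᵢ² = 0.28² + 0.02² + 0.02² + 0.34² + 0.34² = 0.0784 + 0.0004 + 0.0004 + 0.1156 + 0.1156 = 0.3104
B = 1 / 0.3104 = 3.2216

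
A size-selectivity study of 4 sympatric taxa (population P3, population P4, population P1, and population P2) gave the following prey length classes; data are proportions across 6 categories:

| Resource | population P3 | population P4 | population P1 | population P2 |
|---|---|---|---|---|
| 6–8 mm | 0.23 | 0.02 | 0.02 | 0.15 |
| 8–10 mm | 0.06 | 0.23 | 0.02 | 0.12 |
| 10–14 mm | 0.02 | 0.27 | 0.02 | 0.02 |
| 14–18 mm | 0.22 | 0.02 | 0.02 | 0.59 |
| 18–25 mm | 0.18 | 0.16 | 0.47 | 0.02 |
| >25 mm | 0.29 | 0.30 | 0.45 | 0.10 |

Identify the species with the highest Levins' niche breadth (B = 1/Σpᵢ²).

Σp_P3ᵢ² = 0.23² + 0.06² + 0.02² + 0.22² + 0.18² + 0.29² = 0.0529 + 0.0036 + 0.0004 + 0.0484 + 0.0324 + 0.0841 = 0.2218
B_P3 = 1 / 0.2218 = 4.5086
Σp_P4ᵢ² = 0.02² + 0.23² + 0.27² + 0.02² + 0.16² + 0.30² = 0.0004 + 0.0529 + 0.0729 + 0.0004 + 0.0256 + 0.0900 = 0.2422
B_P4 = 1 / 0.2422 = 4.1288
Σp_P1ᵢ² = 0.02² + 0.02² + 0.02² + 0.02² + 0.47² + 0.45² = 0.0004 + 0.0004 + 0.0004 + 0.0004 + 0.2209 + 0.2025 = 0.4250
B_P1 = 1 / 0.4250 = 2.3529
Σp_P2ᵢ² = 0.15² + 0.12² + 0.02² + 0.59² + 0.02² + 0.10² = 0.0225 + 0.0144 + 0.0004 + 0.3481 + 0.0004 + 0.0100 = 0.3958
B_P2 = 1 / 0.3958 = 2.5265
Highest B → broadest niche (most generalist): population P3 (B = 4.51).

population P3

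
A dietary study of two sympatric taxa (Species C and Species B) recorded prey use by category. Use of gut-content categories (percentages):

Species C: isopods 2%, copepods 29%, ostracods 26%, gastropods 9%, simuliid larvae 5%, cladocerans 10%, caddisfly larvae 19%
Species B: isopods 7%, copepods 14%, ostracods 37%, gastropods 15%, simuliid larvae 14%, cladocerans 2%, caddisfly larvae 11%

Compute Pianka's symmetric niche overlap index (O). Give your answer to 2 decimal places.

0.86

Convert percentages to proportions (divide by 100).
Σ p₁ᵢp₂ᵢ = 0.0014 + 0.0406 + 0.0962 + 0.0135 + 0.0070 + 0.0020 + 0.0209 = 0.1816
Σp_1ᵢ² = 0.02² + 0.29² + 0.26² + 0.09² + 0.05² + 0.10² + 0.19² = 0.0004 + 0.0841 + 0.0676 + 0.0081 + 0.0025 + 0.0100 + 0.0361 = 0.2088
Σp_2ᵢ² = 0.07² + 0.14² + 0.37² + 0.15² + 0.14² + 0.02² + 0.11² = 0.0049 + 0.0196 + 0.1369 + 0.0225 + 0.0196 + 0.0004 + 0.0121 = 0.2160
O = 0.1816 / √(0.2088 × 0.2160) = 0.1816 / 0.21237 = 0.8551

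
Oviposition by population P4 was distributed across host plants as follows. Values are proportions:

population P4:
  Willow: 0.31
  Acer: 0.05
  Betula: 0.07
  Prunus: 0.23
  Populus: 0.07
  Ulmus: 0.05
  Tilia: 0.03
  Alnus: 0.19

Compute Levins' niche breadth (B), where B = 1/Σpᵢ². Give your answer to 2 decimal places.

4.98

Σpᵢ² = 0.31² + 0.05² + 0.07² + 0.23² + 0.07² + 0.05² + 0.03² + 0.19² = 0.0961 + 0.0025 + 0.0049 + 0.0529 + 0.0049 + 0.0025 + 0.0009 + 0.0361 = 0.2008
B = 1 / 0.2008 = 4.9801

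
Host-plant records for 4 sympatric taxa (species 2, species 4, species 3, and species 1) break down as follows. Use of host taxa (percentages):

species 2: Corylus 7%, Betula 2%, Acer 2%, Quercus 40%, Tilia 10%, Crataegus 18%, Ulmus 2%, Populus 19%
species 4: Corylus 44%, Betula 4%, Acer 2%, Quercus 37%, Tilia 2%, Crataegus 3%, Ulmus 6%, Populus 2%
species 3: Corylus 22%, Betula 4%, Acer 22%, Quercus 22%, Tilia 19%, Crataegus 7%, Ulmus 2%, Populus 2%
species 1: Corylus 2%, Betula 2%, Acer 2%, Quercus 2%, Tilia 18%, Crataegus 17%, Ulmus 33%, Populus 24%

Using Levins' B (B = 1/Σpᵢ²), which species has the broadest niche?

Convert percentages to proportions (divide by 100).
Σp_2ᵢ² = 0.07² + 0.02² + 0.02² + 0.40² + 0.10² + 0.18² + 0.02² + 0.19² = 0.0049 + 0.0004 + 0.0004 + 0.1600 + 0.0100 + 0.0324 + 0.0004 + 0.0361 = 0.2446
B_2 = 1 / 0.2446 = 4.0883
Σp_4ᵢ² = 0.44² + 0.04² + 0.02² + 0.37² + 0.02² + 0.03² + 0.06² + 0.02² = 0.1936 + 0.0016 + 0.0004 + 0.1369 + 0.0004 + 0.0009 + 0.0036 + 0.0004 = 0.3378
B_4 = 1 / 0.3378 = 2.9603
Σp_3ᵢ² = 0.22² + 0.04² + 0.22² + 0.22² + 0.19² + 0.07² + 0.02² + 0.02² = 0.0484 + 0.0016 + 0.0484 + 0.0484 + 0.0361 + 0.0049 + 0.0004 + 0.0004 = 0.1886
B_3 = 1 / 0.1886 = 5.3022
Σp_1ᵢ² = 0.02² + 0.02² + 0.02² + 0.02² + 0.18² + 0.17² + 0.33² + 0.24² = 0.0004 + 0.0004 + 0.0004 + 0.0004 + 0.0324 + 0.0289 + 0.1089 + 0.0576 = 0.2294
B_1 = 1 / 0.2294 = 4.3592
Highest B → broadest niche (most generalist): species 3 (B = 5.30).

species 3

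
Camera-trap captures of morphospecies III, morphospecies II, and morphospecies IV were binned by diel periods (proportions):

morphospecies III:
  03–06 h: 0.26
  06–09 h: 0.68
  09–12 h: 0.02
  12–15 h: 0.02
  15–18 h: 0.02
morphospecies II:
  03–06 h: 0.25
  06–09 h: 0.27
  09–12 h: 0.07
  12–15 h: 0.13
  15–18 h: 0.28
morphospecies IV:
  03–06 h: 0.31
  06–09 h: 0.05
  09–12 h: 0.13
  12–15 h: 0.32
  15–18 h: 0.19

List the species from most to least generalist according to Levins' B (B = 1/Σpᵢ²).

Σp_IIIᵢ² = 0.26² + 0.68² + 0.02² + 0.02² + 0.02² = 0.0676 + 0.4624 + 0.0004 + 0.0004 + 0.0004 = 0.5312
B_III = 1 / 0.5312 = 1.8825
Σp_IIᵢ² = 0.25² + 0.27² + 0.07² + 0.13² + 0.28² = 0.0625 + 0.0729 + 0.0049 + 0.0169 + 0.0784 = 0.2356
B_II = 1 / 0.2356 = 4.2445
Σp_IVᵢ² = 0.31² + 0.05² + 0.13² + 0.32² + 0.19² = 0.0961 + 0.0025 + 0.0169 + 0.1024 + 0.0361 = 0.2540
B_IV = 1 / 0.2540 = 3.9370
Ranking by B (broadest → narrowest): morphospecies II (4.24) > morphospecies IV (3.94) > morphospecies III (1.88)

morphospecies II > morphospecies IV > morphospecies III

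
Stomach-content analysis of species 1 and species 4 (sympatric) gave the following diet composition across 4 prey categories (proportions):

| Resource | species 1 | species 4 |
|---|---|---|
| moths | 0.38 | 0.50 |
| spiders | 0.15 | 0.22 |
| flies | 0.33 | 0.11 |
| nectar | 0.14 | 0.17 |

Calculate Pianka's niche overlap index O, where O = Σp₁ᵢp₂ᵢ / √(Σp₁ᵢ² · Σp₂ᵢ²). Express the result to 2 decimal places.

Σ p₁ᵢp₂ᵢ = 0.1900 + 0.0330 + 0.0363 + 0.0238 = 0.2831
Σp_1ᵢ² = 0.38² + 0.15² + 0.33² + 0.14² = 0.1444 + 0.0225 + 0.1089 + 0.0196 = 0.2954
Σp_2ᵢ² = 0.50² + 0.22² + 0.11² + 0.17² = 0.2500 + 0.0484 + 0.0121 + 0.0289 = 0.3394
O = 0.2831 / √(0.2954 × 0.3394) = 0.2831 / 0.31664 = 0.8941

0.89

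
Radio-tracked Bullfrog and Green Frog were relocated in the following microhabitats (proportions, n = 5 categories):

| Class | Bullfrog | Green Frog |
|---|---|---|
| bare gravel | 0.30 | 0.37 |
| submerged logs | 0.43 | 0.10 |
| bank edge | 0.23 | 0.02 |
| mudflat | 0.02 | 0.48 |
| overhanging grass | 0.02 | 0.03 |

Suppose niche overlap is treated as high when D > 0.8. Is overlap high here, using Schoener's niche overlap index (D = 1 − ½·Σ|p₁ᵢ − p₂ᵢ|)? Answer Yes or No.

No

Σ|p₁ᵢ − p₂ᵢ| = 0.07 + 0.33 + 0.21 + 0.46 + 0.01 = 1.08
D = 1 − ½ × 1.08 = 1 − 0.540 = 0.4600
D = 0.4600 < 0.8 → No.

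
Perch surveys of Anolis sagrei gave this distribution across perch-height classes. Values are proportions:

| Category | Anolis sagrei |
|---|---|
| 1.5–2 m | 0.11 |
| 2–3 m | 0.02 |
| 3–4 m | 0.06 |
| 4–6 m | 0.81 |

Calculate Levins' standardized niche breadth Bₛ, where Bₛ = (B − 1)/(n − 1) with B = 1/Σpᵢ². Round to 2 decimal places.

Σpᵢ² = 0.11² + 0.02² + 0.06² + 0.81² = 0.0121 + 0.0004 + 0.0036 + 0.6561 = 0.6722
B = 1 / 0.6722 = 1.4877
Bₛ = (B − 1)/(n − 1) = (1.4877 − 1)/(4 − 1) = 0.4877/3 = 0.1626

0.16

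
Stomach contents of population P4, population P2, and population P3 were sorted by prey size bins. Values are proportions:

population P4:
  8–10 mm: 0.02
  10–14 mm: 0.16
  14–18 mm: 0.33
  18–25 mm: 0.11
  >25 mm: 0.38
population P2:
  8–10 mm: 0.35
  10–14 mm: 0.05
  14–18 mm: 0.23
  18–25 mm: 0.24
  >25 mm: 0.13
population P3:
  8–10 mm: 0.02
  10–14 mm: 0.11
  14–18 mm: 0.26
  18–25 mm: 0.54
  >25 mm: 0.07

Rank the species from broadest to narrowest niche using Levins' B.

population P2 > population P4 > population P3

Σp_P4ᵢ² = 0.02² + 0.16² + 0.33² + 0.11² + 0.38² = 0.0004 + 0.0256 + 0.1089 + 0.0121 + 0.1444 = 0.2914
B_P4 = 1 / 0.2914 = 3.4317
Σp_P2ᵢ² = 0.35² + 0.05² + 0.23² + 0.24² + 0.13² = 0.1225 + 0.0025 + 0.0529 + 0.0576 + 0.0169 = 0.2524
B_P2 = 1 / 0.2524 = 3.9620
Σp_P3ᵢ² = 0.02² + 0.11² + 0.26² + 0.54² + 0.07² = 0.0004 + 0.0121 + 0.0676 + 0.2916 + 0.0049 = 0.3766
B_P3 = 1 / 0.3766 = 2.6553
Ranking by B (broadest → narrowest): population P2 (3.96) > population P4 (3.43) > population P3 (2.66)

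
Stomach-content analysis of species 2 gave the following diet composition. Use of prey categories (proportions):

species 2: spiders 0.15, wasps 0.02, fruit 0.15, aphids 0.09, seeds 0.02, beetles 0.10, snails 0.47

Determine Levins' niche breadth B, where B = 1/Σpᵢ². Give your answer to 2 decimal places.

Σpᵢ² = 0.15² + 0.02² + 0.15² + 0.09² + 0.02² + 0.10² + 0.47² = 0.0225 + 0.0004 + 0.0225 + 0.0081 + 0.0004 + 0.0100 + 0.2209 = 0.2848
B = 1 / 0.2848 = 3.5112

3.51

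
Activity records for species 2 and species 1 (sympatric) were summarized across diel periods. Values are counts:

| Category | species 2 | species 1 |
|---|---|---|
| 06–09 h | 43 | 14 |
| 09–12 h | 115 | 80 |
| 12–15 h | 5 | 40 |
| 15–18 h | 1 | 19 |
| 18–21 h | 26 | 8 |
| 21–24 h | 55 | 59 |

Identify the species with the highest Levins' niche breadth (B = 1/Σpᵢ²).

Proportions for species 2 (n=245): 43/245=0.1755, 115/245=0.4694, 5/245=0.0204, 1/245=0.0041, 26/245=0.1061, 55/245=0.2245
Proportions for species 1 (n=220): 14/220=0.0636, 80/220=0.3636, 40/220=0.1818, 19/220=0.0864, 8/220=0.0364, 59/220=0.2682
Σp_2ᵢ² = 0.1755² + 0.4694² + 0.0204² + 0.0041² + 0.1061² + 0.2245² = 0.030800 + 0.220336 + 0.000416 + 0.000017 + 0.011257 + 0.050400 = 0.313226
B_2 = 1 / 0.313226 = 3.1926
Σp_1ᵢ² = 0.0636² + 0.3636² + 0.1818² + 0.0864² + 0.0364² + 0.2682² = 0.004045 + 0.132205 + 0.033051 + 0.007465 + 0.001325 + 0.071931 = 0.250022
B_1 = 1 / 0.250022 = 3.9996
Highest B → broadest niche (most generalist): species 1 (B = 4.00).

species 1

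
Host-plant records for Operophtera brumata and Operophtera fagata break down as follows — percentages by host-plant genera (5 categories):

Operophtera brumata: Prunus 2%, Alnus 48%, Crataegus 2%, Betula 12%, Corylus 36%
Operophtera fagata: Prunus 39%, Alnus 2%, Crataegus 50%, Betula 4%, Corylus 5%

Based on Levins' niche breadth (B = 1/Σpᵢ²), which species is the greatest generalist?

Convert percentages to proportions (divide by 100).
Σp_brumᵢ² = 0.02² + 0.48² + 0.02² + 0.12² + 0.36² = 0.0004 + 0.2304 + 0.0004 + 0.0144 + 0.1296 = 0.3752
B_brum = 1 / 0.3752 = 2.6652
Σp_fagaᵢ² = 0.39² + 0.02² + 0.50² + 0.04² + 0.05² = 0.1521 + 0.0004 + 0.2500 + 0.0016 + 0.0025 = 0.4066
B_faga = 1 / 0.4066 = 2.4594
Highest B → broadest niche (most generalist): Operophtera brumata (B = 2.67).

Operophtera brumata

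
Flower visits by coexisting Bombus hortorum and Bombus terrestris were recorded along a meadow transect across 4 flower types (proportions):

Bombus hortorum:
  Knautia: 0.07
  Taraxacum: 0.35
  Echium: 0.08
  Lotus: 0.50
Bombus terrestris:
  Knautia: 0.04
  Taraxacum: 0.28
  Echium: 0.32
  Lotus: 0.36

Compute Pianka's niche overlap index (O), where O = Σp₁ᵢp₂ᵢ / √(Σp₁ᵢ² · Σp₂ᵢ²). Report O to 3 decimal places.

Σ p₁ᵢp₂ᵢ = 0.0028 + 0.0980 + 0.0256 + 0.1800 = 0.3064
Σp_1ᵢ² = 0.07² + 0.35² + 0.08² + 0.50² = 0.0049 + 0.1225 + 0.0064 + 0.2500 = 0.3838
Σp_2ᵢ² = 0.04² + 0.28² + 0.32² + 0.36² = 0.0016 + 0.0784 + 0.1024 + 0.1296 = 0.3120
O = 0.3064 / √(0.3838 × 0.3120) = 0.3064 / 0.346043 = 0.88544

0.885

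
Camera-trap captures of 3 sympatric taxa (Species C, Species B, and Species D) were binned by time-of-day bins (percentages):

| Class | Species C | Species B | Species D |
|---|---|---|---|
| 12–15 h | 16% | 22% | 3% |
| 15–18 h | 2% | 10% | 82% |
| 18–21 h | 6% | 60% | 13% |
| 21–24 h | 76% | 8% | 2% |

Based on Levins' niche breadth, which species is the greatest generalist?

Species B

Convert percentages to proportions (divide by 100).
Σp_Cᵢ² = 0.16² + 0.02² + 0.06² + 0.76² = 0.0256 + 0.0004 + 0.0036 + 0.5776 = 0.6072
B_C = 1 / 0.6072 = 1.6469
Σp_Bᵢ² = 0.22² + 0.10² + 0.60² + 0.08² = 0.0484 + 0.0100 + 0.3600 + 0.0064 = 0.4248
B_B = 1 / 0.4248 = 2.3540
Σp_Dᵢ² = 0.03² + 0.82² + 0.13² + 0.02² = 0.0009 + 0.6724 + 0.0169 + 0.0004 = 0.6906
B_D = 1 / 0.6906 = 1.4480
Highest B → broadest niche (most generalist): Species B (B = 2.35).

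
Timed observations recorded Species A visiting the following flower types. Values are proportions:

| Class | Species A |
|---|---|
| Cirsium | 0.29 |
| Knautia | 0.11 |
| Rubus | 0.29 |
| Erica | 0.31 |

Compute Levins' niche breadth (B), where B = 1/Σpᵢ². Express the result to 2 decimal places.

Σpᵢ² = 0.29² + 0.11² + 0.29² + 0.31² = 0.0841 + 0.0121 + 0.0841 + 0.0961 = 0.2764
B = 1 / 0.2764 = 3.6179

3.62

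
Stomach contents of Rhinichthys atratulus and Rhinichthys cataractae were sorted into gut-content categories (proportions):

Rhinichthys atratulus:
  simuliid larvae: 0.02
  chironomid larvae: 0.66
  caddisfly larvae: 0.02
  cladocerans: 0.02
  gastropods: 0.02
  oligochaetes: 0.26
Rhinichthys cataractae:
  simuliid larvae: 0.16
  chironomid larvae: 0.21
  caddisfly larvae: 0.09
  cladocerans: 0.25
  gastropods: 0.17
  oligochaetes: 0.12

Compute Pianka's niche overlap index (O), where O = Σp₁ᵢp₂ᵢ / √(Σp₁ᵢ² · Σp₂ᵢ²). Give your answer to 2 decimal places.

Σ p₁ᵢp₂ᵢ = 0.0032 + 0.1386 + 0.0018 + 0.0050 + 0.0034 + 0.0312 = 0.1832
Σp_1ᵢ² = 0.02² + 0.66² + 0.02² + 0.02² + 0.02² + 0.26² = 0.0004 + 0.4356 + 0.0004 + 0.0004 + 0.0004 + 0.0676 = 0.5048
Σp_2ᵢ² = 0.16² + 0.21² + 0.09² + 0.25² + 0.17² + 0.12² = 0.0256 + 0.0441 + 0.0081 + 0.0625 + 0.0289 + 0.0144 = 0.1836
O = 0.1832 / √(0.5048 × 0.1836) = 0.1832 / 0.30444 = 0.6018

0.60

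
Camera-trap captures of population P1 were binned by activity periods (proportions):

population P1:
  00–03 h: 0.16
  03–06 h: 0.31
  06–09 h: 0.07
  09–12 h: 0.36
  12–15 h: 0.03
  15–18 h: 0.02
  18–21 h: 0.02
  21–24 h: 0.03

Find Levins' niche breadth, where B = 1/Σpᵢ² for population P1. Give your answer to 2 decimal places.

3.86

Σpᵢ² = 0.16² + 0.31² + 0.07² + 0.36² + 0.03² + 0.02² + 0.02² + 0.03² = 0.0256 + 0.0961 + 0.0049 + 0.1296 + 0.0009 + 0.0004 + 0.0004 + 0.0009 = 0.2588
B = 1 / 0.2588 = 3.8640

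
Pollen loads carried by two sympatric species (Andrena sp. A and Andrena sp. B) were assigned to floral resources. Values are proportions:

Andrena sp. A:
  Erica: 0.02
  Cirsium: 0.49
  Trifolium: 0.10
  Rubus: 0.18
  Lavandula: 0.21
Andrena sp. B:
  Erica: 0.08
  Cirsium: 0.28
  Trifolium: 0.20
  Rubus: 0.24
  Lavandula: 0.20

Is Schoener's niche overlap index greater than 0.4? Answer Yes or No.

Yes

Σ|p₁ᵢ − p₂ᵢ| = 0.06 + 0.21 + 0.10 + 0.06 + 0.01 = 0.44
D = 1 − ½ × 0.44 = 1 − 0.220 = 0.7800
D = 0.7800 > 0.4 → Yes.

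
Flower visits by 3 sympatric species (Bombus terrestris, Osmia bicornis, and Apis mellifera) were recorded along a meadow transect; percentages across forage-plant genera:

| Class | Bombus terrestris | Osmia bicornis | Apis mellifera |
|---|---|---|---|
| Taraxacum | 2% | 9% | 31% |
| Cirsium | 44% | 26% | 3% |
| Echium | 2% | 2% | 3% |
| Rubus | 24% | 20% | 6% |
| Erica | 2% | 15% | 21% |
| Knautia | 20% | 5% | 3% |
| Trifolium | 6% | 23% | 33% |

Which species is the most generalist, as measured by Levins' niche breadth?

Convert percentages to proportions (divide by 100).
Σp_terrᵢ² = 0.02² + 0.44² + 0.02² + 0.24² + 0.02² + 0.20² + 0.06² = 0.0004 + 0.1936 + 0.0004 + 0.0576 + 0.0004 + 0.0400 + 0.0036 = 0.2960
B_terr = 1 / 0.2960 = 3.3784
Σp_bicoᵢ² = 0.09² + 0.26² + 0.02² + 0.20² + 0.15² + 0.05² + 0.23² = 0.0081 + 0.0676 + 0.0004 + 0.0400 + 0.0225 + 0.0025 + 0.0529 = 0.1940
B_bico = 1 / 0.1940 = 5.1546
Σp_mellᵢ² = 0.31² + 0.03² + 0.03² + 0.06² + 0.21² + 0.03² + 0.33² = 0.0961 + 0.0009 + 0.0009 + 0.0036 + 0.0441 + 0.0009 + 0.1089 = 0.2554
B_mell = 1 / 0.2554 = 3.9154
Highest B → broadest niche (most generalist): Osmia bicornis (B = 5.15).

Osmia bicornis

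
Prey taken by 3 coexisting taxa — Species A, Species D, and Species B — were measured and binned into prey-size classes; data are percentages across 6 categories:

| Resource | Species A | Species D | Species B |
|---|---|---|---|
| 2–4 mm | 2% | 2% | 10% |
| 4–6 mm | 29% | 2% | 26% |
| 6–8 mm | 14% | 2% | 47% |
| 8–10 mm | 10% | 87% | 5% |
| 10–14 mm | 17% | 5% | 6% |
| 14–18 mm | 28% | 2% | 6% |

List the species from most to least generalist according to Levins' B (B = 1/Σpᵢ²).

Species A > Species B > Species D

Convert percentages to proportions (divide by 100).
Σp_Aᵢ² = 0.02² + 0.29² + 0.14² + 0.10² + 0.17² + 0.28² = 0.0004 + 0.0841 + 0.0196 + 0.0100 + 0.0289 + 0.0784 = 0.2214
B_A = 1 / 0.2214 = 4.5167
Σp_Dᵢ² = 0.02² + 0.02² + 0.02² + 0.87² + 0.05² + 0.02² = 0.0004 + 0.0004 + 0.0004 + 0.7569 + 0.0025 + 0.0004 = 0.7610
B_D = 1 / 0.7610 = 1.3141
Σp_Bᵢ² = 0.10² + 0.26² + 0.47² + 0.05² + 0.06² + 0.06² = 0.0100 + 0.0676 + 0.2209 + 0.0025 + 0.0036 + 0.0036 = 0.3082
B_B = 1 / 0.3082 = 3.2446
Ranking by B (broadest → narrowest): Species A (4.52) > Species B (3.24) > Species D (1.31)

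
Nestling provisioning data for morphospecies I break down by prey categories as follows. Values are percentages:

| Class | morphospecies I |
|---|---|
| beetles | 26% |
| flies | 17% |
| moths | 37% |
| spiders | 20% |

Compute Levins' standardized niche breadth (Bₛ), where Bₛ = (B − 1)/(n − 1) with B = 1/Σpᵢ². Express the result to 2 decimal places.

Convert percentages to proportions (divide by 100).
Σpᵢ² = 0.26² + 0.17² + 0.37² + 0.20² = 0.0676 + 0.0289 + 0.1369 + 0.0400 = 0.2734
B = 1 / 0.2734 = 3.6576
Bₛ = (B − 1)/(n − 1) = (3.6576 − 1)/(4 − 1) = 2.6576/3 = 0.8859

0.89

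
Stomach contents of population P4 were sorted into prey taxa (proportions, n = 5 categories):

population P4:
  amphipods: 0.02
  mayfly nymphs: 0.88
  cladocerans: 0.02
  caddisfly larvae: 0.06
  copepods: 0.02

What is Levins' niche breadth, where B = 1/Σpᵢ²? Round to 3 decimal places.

1.283

Σpᵢ² = 0.02² + 0.88² + 0.02² + 0.06² + 0.02² = 0.0004 + 0.7744 + 0.0004 + 0.0036 + 0.0004 = 0.7792
B = 1 / 0.7792 = 1.28337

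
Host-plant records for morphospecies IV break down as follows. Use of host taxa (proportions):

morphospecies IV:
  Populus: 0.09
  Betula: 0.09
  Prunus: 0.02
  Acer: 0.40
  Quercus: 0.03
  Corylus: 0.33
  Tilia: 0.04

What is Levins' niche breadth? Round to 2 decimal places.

3.47

Σpᵢ² = 0.09² + 0.09² + 0.02² + 0.40² + 0.03² + 0.33² + 0.04² = 0.0081 + 0.0081 + 0.0004 + 0.1600 + 0.0009 + 0.1089 + 0.0016 = 0.2880
B = 1 / 0.2880 = 3.4722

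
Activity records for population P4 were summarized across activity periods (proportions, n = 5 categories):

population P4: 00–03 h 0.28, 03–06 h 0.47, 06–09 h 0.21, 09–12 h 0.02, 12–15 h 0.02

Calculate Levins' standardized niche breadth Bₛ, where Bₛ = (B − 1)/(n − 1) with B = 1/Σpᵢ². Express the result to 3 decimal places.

Σpᵢ² = 0.28² + 0.47² + 0.21² + 0.02² + 0.02² = 0.0784 + 0.2209 + 0.0441 + 0.0004 + 0.0004 = 0.3442
B = 1 / 0.3442 = 2.90529
Bₛ = (B − 1)/(n − 1) = (2.90529 − 1)/(5 − 1) = 1.90529/4 = 0.47632

0.476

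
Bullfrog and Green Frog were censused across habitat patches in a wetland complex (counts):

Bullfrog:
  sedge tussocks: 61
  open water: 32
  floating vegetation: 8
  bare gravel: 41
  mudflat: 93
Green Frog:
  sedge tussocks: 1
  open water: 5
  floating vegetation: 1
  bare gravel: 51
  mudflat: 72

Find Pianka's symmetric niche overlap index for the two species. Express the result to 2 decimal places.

0.83

Proportions for Bullfrog (n=235): 61/235=0.2596, 32/235=0.1362, 8/235=0.0340, 41/235=0.1745, 93/235=0.3957
Proportions for Green Frog (n=130): 1/130=0.0077, 5/130=0.0385, 1/130=0.0077, 51/130=0.3923, 72/130=0.5538
Σ p₁ᵢp₂ᵢ = 0.001999 + 0.005244 + 0.000262 + 0.068456 + 0.219139 = 0.295100
Σp_1ᵢ² = 0.2596² + 0.1362² + 0.0340² + 0.1745² + 0.3957² = 0.067392 + 0.018550 + 0.001156 + 0.030450 + 0.156578 = 0.274126
Σp_2ᵢ² = 0.0077² + 0.0385² + 0.0077² + 0.3923² + 0.5538² = 0.000059 + 0.001482 + 0.000059 + 0.153899 + 0.306694 = 0.462193
O = 0.295100 / √(0.274126 × 0.462193) = 0.295100 / 0.3559482 = 0.8291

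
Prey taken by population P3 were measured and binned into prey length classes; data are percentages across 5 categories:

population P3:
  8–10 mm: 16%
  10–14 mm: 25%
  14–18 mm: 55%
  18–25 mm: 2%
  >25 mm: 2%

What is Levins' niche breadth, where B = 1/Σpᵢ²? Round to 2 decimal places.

Convert percentages to proportions (divide by 100).
Σpᵢ² = 0.16² + 0.25² + 0.55² + 0.02² + 0.02² = 0.0256 + 0.0625 + 0.3025 + 0.0004 + 0.0004 = 0.3914
B = 1 / 0.3914 = 2.5549

2.55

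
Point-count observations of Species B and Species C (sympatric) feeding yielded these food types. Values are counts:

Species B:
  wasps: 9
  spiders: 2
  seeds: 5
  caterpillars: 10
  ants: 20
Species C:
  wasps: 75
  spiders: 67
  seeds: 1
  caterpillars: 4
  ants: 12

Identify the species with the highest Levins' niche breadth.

Species B

Proportions for Species B (n=46): 9/46=0.1957, 2/46=0.0435, 5/46=0.1087, 10/46=0.2174, 20/46=0.4348
Proportions for Species C (n=159): 75/159=0.4717, 67/159=0.4214, 1/159=0.0063, 4/159=0.0252, 12/159=0.0755
Σp_Bᵢ² = 0.1957² + 0.0435² + 0.1087² + 0.2174² + 0.4348² = 0.038298 + 0.001892 + 0.011816 + 0.047263 + 0.189051 = 0.288320
B_B = 1 / 0.288320 = 3.4684
Σp_Cᵢ² = 0.4717² + 0.4214² + 0.0063² + 0.0252² + 0.0755² = 0.222501 + 0.177578 + 0.000040 + 0.000635 + 0.005700 = 0.406454
B_C = 1 / 0.406454 = 2.4603
Highest B → broadest niche (most generalist): Species B (B = 3.47).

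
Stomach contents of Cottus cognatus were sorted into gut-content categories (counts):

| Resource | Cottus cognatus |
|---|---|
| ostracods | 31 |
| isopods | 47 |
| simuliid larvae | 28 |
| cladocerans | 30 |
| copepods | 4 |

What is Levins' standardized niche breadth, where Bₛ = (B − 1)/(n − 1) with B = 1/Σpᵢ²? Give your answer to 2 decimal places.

Proportions for Cottus cognatus (n=140): 31/140=0.2214, 47/140=0.3357, 28/140=0.2000, 30/140=0.2143, 4/140=0.0286
Σpᵢ² = 0.2214² + 0.3357² + 0.2000² + 0.2143² + 0.0286² = 0.049018 + 0.112694 + 0.040000 + 0.045924 + 0.000818 = 0.248454
B = 1 / 0.248454 = 4.0249
Bₛ = (B − 1)/(n − 1) = (4.0249 − 1)/(5 − 1) = 3.0249/4 = 0.7562

0.76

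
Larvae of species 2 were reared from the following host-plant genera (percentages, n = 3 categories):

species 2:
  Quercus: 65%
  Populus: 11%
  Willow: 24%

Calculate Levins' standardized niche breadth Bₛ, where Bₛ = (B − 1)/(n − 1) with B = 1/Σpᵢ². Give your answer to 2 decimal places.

Convert percentages to proportions (divide by 100).
Σpᵢ² = 0.65² + 0.11² + 0.24² = 0.4225 + 0.0121 + 0.0576 = 0.4922
B = 1 / 0.4922 = 2.0317
Bₛ = (B − 1)/(n − 1) = (2.0317 − 1)/(3 − 1) = 1.0317/2 = 0.5159

0.52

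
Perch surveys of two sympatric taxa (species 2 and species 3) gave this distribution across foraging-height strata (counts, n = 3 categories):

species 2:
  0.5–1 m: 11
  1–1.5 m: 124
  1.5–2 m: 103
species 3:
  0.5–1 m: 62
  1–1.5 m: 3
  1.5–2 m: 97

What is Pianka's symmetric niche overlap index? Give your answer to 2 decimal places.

0.59

Proportions for species 2 (n=238): 11/238=0.0462, 124/238=0.5210, 103/238=0.4328
Proportions for species 3 (n=162): 62/162=0.3827, 3/162=0.0185, 97/162=0.5988
Σ p₁ᵢp₂ᵢ = 0.017681 + 0.009639 + 0.259161 = 0.286481
Σp_1ᵢ² = 0.0462² + 0.5210² + 0.4328² = 0.002134 + 0.271441 + 0.187316 = 0.460891
Σp_2ᵢ² = 0.3827² + 0.0185² + 0.5988² = 0.146459 + 0.000342 + 0.358561 = 0.505362
O = 0.286481 / √(0.460891 × 0.505362) = 0.286481 / 0.4826145 = 0.5936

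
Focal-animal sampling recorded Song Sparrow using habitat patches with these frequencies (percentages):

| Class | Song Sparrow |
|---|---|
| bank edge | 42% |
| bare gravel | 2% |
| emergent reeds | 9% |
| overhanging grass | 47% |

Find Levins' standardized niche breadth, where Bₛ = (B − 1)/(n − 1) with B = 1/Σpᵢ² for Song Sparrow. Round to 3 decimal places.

Convert percentages to proportions (divide by 100).
Σpᵢ² = 0.42² + 0.02² + 0.09² + 0.47² = 0.1764 + 0.0004 + 0.0081 + 0.2209 = 0.4058
B = 1 / 0.4058 = 2.46427
Bₛ = (B − 1)/(n − 1) = (2.46427 − 1)/(4 − 1) = 1.46427/3 = 0.48809

0.488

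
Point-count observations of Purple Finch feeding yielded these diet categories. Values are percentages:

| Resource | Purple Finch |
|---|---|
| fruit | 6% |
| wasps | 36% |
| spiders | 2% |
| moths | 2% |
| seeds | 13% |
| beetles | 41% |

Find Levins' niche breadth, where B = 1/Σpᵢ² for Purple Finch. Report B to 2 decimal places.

Convert percentages to proportions (divide by 100).
Σpᵢ² = 0.06² + 0.36² + 0.02² + 0.02² + 0.13² + 0.41² = 0.0036 + 0.1296 + 0.0004 + 0.0004 + 0.0169 + 0.1681 = 0.3190
B = 1 / 0.3190 = 3.1348

3.13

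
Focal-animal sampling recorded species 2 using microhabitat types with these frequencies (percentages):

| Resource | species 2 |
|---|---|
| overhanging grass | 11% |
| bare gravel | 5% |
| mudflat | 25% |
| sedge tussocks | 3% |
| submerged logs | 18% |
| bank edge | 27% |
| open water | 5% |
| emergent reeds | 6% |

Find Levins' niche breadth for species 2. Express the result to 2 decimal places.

5.28

Convert percentages to proportions (divide by 100).
Σpᵢ² = 0.11² + 0.05² + 0.25² + 0.03² + 0.18² + 0.27² + 0.05² + 0.06² = 0.0121 + 0.0025 + 0.0625 + 0.0009 + 0.0324 + 0.0729 + 0.0025 + 0.0036 = 0.1894
B = 1 / 0.1894 = 5.2798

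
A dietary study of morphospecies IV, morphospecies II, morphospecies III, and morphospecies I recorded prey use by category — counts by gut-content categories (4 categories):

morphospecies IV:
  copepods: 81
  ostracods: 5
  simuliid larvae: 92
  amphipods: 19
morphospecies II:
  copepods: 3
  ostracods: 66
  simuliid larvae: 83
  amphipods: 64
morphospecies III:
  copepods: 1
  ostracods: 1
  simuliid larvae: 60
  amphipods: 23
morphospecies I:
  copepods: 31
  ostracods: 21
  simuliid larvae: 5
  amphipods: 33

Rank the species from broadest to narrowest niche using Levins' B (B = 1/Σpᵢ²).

morphospecies I > morphospecies II > morphospecies IV > morphospecies III

Proportions for morphospecies IV (n=197): 81/197=0.4112, 5/197=0.0254, 92/197=0.4670, 19/197=0.0964
Proportions for morphospecies II (n=216): 3/216=0.0139, 66/216=0.3056, 83/216=0.3843, 64/216=0.2963
Proportions for morphospecies III (n=85): 1/85=0.0118, 1/85=0.0118, 60/85=0.7059, 23/85=0.2706
Proportions for morphospecies I (n=90): 31/90=0.3444, 21/90=0.2333, 5/90=0.0556, 33/90=0.3667
Σp_IVᵢ² = 0.4112² + 0.0254² + 0.4670² + 0.0964² = 0.169085 + 0.000645 + 0.218089 + 0.009293 = 0.397112
B_IV = 1 / 0.397112 = 2.5182
Σp_IIᵢ² = 0.0139² + 0.3056² + 0.3843² + 0.2963² = 0.000193 + 0.093391 + 0.147686 + 0.087794 = 0.329064
B_II = 1 / 0.329064 = 3.0389
Σp_IIIᵢ² = 0.0118² + 0.0118² + 0.7059² + 0.2706² = 0.000139 + 0.000139 + 0.498295 + 0.073224 = 0.571797
B_III = 1 / 0.571797 = 1.7489
Σp_Iᵢ² = 0.3444² + 0.2333² + 0.0556² + 0.3667² = 0.118611 + 0.054429 + 0.003091 + 0.134469 = 0.310600
B_I = 1 / 0.310600 = 3.2196
Ranking by B (broadest → narrowest): morphospecies I (3.22) > morphospecies II (3.04) > morphospecies IV (2.52) > morphospecies III (1.75)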